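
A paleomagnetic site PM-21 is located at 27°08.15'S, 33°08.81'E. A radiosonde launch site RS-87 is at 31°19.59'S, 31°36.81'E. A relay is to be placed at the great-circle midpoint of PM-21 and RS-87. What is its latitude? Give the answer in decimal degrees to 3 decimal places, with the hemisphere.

29.233°S

PM-21: φ = -27.13583°, λ = +33.14683°
RS-87: φ = -31.32650°, λ = +31.61350°
Bx = cos φ₂ cos Δλ = 0.853913,  By = cos φ₂ sin Δλ = -0.022858
φₘ = atan2(sin φ₁ + sin φ₂, √((cos φ₁ + Bx)² + By²)) = -29.23335°
λₘ = λ₁ + atan2(By, cos φ₁ + Bx) = 32.39586°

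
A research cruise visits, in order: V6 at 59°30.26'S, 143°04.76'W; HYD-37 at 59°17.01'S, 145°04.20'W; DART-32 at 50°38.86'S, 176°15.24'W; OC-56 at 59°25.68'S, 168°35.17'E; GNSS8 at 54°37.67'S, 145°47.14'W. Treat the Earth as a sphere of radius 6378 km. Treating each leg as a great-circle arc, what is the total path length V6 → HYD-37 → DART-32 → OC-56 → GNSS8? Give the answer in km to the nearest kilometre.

V6: φ = -59.50433°, λ = -143.07933°
HYD-37: φ = -59.28350°, λ = -145.07000°
DART-32: φ = -50.64767°, λ = -176.25400°
OC-56: φ = -59.42800°, λ = +168.58617°
GNSS8: φ = -54.62783°, λ = -145.78567°
V6→HYD-37: c = 0.018103 rad, d = 115.46 km
HYD-37→DART-32: c = 0.342661 rad, d = 2185.49 km
DART-32→OC-56: c = 0.214619 rad, d = 1368.84 km
OC-56→GNSS8: c = 0.432406 rad, d = 2757.88 km
Total = 115.46 + 2185.49 + 1368.84 + 2757.88 = 6427.68 km

6428 km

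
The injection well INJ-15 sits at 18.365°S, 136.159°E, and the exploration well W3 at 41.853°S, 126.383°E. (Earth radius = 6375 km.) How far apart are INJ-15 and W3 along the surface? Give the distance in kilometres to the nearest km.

Δφ = -23.4880°,  Δλ = -9.7760°
a = sin²(Δφ/2) + cos φ₁ cos φ₂ sin²(Δλ/2) = 0.046561
c = 2·arcsin(√a) = 0.434980 rad = 24.9225°
d = R·c = 6375 × 0.434980 = 2773.0 km

2773 km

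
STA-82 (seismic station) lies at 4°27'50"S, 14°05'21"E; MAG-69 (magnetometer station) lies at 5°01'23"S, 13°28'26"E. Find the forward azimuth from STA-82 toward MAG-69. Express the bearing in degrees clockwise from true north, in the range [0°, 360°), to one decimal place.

227.6°

STA-82: φ = -4.46389°, λ = +14.08917°
MAG-69: φ = -5.02306°, λ = +13.47389°
Δλ = -0.6153°
y = sin Δλ · cos φ₂ = -0.010697
x = cos φ₁ sin φ₂ − sin φ₁ cos φ₂ cos Δλ = -0.009764
θ = atan2(y, x) = -132.3876° → 227.6124° (mod 360°)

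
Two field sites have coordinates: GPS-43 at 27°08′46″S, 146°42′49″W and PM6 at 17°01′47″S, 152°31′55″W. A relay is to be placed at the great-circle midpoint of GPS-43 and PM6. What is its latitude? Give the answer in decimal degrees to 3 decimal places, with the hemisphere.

22.114°S

GPS-43: φ = -27.14611°, λ = -146.71361°
PM6: φ = -17.02972°, λ = -152.53194°
Bx = cos φ₂ cos Δλ = 0.951227,  By = cos φ₂ sin Δλ = -0.096930
φₘ = atan2(sin φ₁ + sin φ₂, √((cos φ₁ + Bx)² + By²)) = -22.11364°
λₘ = λ₁ + atan2(By, cos φ₁ + Bx) = -149.72736°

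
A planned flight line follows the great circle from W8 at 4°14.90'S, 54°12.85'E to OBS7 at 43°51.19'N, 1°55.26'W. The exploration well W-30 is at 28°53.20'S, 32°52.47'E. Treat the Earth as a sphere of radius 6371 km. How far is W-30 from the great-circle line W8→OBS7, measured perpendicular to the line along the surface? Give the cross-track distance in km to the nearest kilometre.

W8: φ = -4.24833°, λ = +54.21417°
OBS7: φ = +43.85317°, λ = -1.92100°
W-30: φ = -28.88667°, λ = +32.87450°
δ₁₃ = central angle W8→W-30 = 0.556532 rad  (haversine)
θ₁₃ = bearing W8→W-30 = 217.097°,  θ₁₂ = bearing W8→OBS7 = 320.278°
dₓₜ = R·arcsin(sin δ₁₃ · sin(θ₁₃ − θ₁₂)) = 6371·arcsin(0.52824·sin(-103.181°)) = -3441.762 km
|dₓₜ| = 3441.762 km

3442 km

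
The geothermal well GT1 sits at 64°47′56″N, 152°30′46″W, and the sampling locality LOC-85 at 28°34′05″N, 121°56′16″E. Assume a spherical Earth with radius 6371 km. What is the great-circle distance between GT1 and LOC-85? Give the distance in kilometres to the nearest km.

GT1: φ = +64.79889°, λ = -152.51278°
LOC-85: φ = +28.56806°, λ = +121.93778°
Δφ = -36.2308°,  Δλ = -85.5494°
a = sin²(Δφ/2) + cos φ₁ cos φ₂ sin²(Δλ/2) = 0.269148
c = 2·arcsin(√a) = 1.090880 rad = 62.5028°
d = R·c = 6371 × 1.090880 = 6950.0 km

6950 km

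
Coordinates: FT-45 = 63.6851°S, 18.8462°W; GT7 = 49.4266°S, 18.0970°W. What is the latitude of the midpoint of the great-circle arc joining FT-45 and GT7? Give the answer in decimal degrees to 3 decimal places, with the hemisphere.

Bx = cos φ₂ cos Δλ = 0.650366,  By = cos φ₂ sin Δλ = 0.008505
φₘ = atan2(sin φ₁ + sin φ₂, √((cos φ₁ + Bx)² + By²)) = -56.55639°
λₘ = λ₁ + atan2(By, cos φ₁ + Bx) = -18.40066°

56.556°S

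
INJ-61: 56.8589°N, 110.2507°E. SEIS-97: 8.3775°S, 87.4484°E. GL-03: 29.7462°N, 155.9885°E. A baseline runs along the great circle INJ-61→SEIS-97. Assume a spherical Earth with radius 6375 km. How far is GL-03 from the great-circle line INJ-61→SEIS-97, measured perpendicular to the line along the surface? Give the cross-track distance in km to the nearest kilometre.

4627 km

δ₁₃ = central angle INJ-61→GL-03 = 0.727655 rad  (haversine)
θ₁₃ = bearing INJ-61→GL-03 = 110.796°,  θ₁₂ = bearing INJ-61→SEIS-97 = 204.449°
dₓₜ = R·arcsin(sin δ₁₃ · sin(θ₁₃ − θ₁₂)) = 6375·arcsin(0.66512·sin(-93.653°)) = -4627.273 km
|dₓₜ| = 4627.273 km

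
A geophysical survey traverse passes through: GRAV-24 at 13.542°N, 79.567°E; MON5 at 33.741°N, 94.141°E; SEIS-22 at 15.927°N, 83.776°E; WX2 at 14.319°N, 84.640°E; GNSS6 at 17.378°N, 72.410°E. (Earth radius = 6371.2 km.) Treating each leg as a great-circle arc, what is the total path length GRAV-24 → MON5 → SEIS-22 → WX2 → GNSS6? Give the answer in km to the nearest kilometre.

6475 km

GRAV-24→MON5: c = 0.421475 rad, d = 2685.30 km
MON5→SEIS-22: c = 0.351068 rad, d = 2236.73 km
SEIS-22→WX2: c = 0.031615 rad, d = 201.43 km
WX2→GNSS6: c = 0.212109 rad, d = 1351.39 km
Total = 2685.30 + 2236.73 + 201.43 + 1351.39 = 6474.85 km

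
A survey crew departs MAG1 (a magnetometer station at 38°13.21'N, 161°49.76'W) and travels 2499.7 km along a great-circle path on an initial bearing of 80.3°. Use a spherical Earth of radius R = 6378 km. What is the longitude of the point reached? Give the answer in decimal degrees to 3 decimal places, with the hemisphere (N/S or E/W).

MAG1: φ = +38.22017°, λ = -161.82933°
δ = d/R = 2499.7/6378 = 0.391925 rad
φ₂ = arcsin(sin φ₁ cos δ + cos φ₁ sin δ cos θ)
   = arcsin(0.61868·0.92418 + 0.78564·0.38197·0.16849) = 38.48687°
λ₂ = λ₁ + atan2(sin θ sin δ cos φ₁, cos δ − sin φ₁ sin φ₂) = -133.07822°

133.078°W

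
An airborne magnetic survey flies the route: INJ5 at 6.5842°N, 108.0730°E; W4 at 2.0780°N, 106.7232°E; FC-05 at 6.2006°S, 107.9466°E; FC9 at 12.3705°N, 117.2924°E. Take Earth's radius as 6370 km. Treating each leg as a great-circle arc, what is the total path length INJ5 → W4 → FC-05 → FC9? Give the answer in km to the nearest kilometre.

3762 km

INJ5→W4: c = 0.082080 rad, d = 522.85 km
W4→FC-05: c = 0.146053 rad, d = 930.36 km
FC-05→FC9: c = 0.362426 rad, d = 2308.65 km
Total = 522.85 + 930.36 + 2308.65 = 3761.86 km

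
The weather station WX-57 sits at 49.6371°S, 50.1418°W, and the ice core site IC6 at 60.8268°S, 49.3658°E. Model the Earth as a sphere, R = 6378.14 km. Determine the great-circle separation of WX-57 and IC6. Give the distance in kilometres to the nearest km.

Δφ = -11.1897°,  Δλ = 99.5076°
a = sin²(Δφ/2) + cos φ₁ cos φ₂ sin²(Δλ/2) = 0.193420
c = 2·arcsin(√a) = 0.910743 rad = 52.1817°
d = R·c = 6378.14 × 0.910743 = 5808.8 km

5809 km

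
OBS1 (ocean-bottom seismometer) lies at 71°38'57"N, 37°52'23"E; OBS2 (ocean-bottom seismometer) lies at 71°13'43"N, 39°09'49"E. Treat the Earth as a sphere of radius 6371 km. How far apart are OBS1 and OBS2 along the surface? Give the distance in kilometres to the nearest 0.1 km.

65.4 km

OBS1: φ = +71.64917°, λ = +37.87306°
OBS2: φ = +71.22861°, λ = +39.16361°
Δφ = -0.4206°,  Δλ = 1.2906°
a = sin²(Δφ/2) + cos φ₁ cos φ₂ sin²(Δλ/2) = 0.000026
c = 2·arcsin(√a) = 0.010260 rad = 0.5879°
d = R·c = 6371 × 0.010260 = 65.4 km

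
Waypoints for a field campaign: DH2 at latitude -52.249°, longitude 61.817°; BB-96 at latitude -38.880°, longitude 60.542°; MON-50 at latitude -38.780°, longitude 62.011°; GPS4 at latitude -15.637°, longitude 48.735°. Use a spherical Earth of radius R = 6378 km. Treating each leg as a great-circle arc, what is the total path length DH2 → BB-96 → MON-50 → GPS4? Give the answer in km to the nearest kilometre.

4504 km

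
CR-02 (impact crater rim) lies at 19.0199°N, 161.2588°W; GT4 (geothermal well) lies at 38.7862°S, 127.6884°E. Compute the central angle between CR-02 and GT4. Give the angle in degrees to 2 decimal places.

87.99°

Δφ = -57.8061°,  Δλ = -71.0528°
a = sin²(Δφ/2) + cos φ₁ cos φ₂ sin²(Δλ/2) = 0.482434
c = 2·arcsin(√a) = 1.535656 rad = 87.9866°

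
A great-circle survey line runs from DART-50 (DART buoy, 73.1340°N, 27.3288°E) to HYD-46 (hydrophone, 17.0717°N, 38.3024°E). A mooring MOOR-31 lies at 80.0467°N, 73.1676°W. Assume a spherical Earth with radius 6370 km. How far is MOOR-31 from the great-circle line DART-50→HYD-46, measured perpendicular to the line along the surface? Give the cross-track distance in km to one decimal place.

617.9 km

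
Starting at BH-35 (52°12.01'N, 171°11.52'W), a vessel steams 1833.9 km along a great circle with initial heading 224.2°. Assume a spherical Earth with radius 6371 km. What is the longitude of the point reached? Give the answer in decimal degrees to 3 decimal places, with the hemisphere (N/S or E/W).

BH-35: φ = +52.20017°, λ = -171.19200°
δ = d/R = 1833.9/6371 = 0.287851 rad
φ₂ = arcsin(sin φ₁ cos δ + cos φ₁ sin δ cos θ)
   = arcsin(0.79016·0.95886 + 0.61290·0.28389·-0.71691) = 39.26477°
λ₂ = λ₁ + atan2(sin θ sin δ cos φ₁, cos δ − sin φ₁ sin φ₂) = 173.99680°

173.997°E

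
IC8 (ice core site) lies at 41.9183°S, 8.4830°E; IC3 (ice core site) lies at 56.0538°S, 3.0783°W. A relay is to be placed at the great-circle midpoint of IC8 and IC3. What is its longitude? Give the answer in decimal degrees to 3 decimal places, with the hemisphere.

Bx = cos φ₂ cos Δλ = 0.547084,  By = cos φ₂ sin Δλ = -0.111915
φₘ = atan2(sin φ₁ + sin φ₂, √((cos φ₁ + Bx)² + By²)) = -49.12769°
λₘ = λ₁ + atan2(By, cos φ₁ + Bx) = 3.52918°

3.529°E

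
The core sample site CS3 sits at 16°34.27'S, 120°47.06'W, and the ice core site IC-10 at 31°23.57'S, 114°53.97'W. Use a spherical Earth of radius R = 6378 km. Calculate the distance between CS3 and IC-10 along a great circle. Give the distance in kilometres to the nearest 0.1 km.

CS3: φ = -16.57117°, λ = -120.78433°
IC-10: φ = -31.39283°, λ = -114.89950°
Δφ = -14.8217°,  Δλ = 5.8848°
a = sin²(Δφ/2) + cos φ₁ cos φ₂ sin²(Δλ/2) = 0.018792
c = 2·arcsin(√a) = 0.275038 rad = 15.7585°
d = R·c = 6378 × 0.275038 = 1754.2 km

1754.2 km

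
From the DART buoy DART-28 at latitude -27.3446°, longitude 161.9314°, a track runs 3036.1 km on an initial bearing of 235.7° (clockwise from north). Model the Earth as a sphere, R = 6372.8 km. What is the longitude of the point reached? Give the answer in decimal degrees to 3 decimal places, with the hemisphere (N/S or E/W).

132.469°E

δ = d/R = 3036.1/6372.8 = 0.476415 rad
φ₂ = arcsin(sin φ₁ cos δ + cos φ₁ sin δ cos θ)
   = arcsin(-0.45934·0.88864 + 0.88826·0.45860·-0.56353) = -39.62388°
λ₂ = λ₁ + atan2(sin θ sin δ cos φ₁, cos δ − sin φ₁ sin φ₂) = 132.46918°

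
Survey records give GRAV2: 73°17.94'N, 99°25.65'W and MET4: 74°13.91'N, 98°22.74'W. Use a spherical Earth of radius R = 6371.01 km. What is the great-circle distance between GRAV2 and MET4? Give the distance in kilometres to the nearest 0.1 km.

108.7 km

GRAV2: φ = +73.29900°, λ = -99.42750°
MET4: φ = +74.23183°, λ = -98.37900°
Δφ = 0.9328°,  Δλ = 1.0485°
a = sin²(Δφ/2) + cos φ₁ cos φ₂ sin²(Δλ/2) = 0.000073
c = 2·arcsin(√a) = 0.017065 rad = 0.9778°
d = R·c = 6371.01 × 0.017065 = 108.7 km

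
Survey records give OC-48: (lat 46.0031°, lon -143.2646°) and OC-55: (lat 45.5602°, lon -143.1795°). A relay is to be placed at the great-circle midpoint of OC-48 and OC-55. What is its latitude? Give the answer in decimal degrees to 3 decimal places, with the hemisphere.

Bx = cos φ₂ cos Δλ = 0.700159,  By = cos φ₂ sin Δλ = 0.001040
φₘ = atan2(sin φ₁ + sin φ₂, √((cos φ₁ + Bx)² + By²)) = 45.78166°
λₘ = λ₁ + atan2(By, cos φ₁ + Bx) = -143.22188°

45.782°N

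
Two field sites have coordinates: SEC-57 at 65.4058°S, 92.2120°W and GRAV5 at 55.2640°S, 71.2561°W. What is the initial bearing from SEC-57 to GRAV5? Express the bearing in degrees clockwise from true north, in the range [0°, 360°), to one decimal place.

55.2°

Δλ = 20.9559°
y = sin Δλ · cos φ₂ = 0.203787
x = cos φ₁ sin φ₂ − sin φ₁ cos φ₂ cos Δλ = 0.141816
θ = atan2(y, x) = 55.1659° → 55.1659° (mod 360°)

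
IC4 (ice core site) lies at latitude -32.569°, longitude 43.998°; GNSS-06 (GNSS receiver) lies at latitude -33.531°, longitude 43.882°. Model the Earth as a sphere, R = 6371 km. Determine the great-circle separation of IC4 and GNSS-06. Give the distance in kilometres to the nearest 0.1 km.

107.5 km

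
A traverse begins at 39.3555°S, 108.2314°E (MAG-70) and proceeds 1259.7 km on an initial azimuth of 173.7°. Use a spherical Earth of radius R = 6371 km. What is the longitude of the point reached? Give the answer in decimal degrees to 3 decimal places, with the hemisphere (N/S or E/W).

110.178°E

δ = d/R = 1259.7/6371 = 0.197724 rad
φ₂ = arcsin(sin φ₁ cos δ + cos φ₁ sin δ cos θ)
   = arcsin(-0.63413·0.98052 + 0.77323·0.19644·-0.99396) = -50.60138°
λ₂ = λ₁ + atan2(sin θ sin δ cos φ₁, cos δ − sin φ₁ sin φ₂) = 110.17765°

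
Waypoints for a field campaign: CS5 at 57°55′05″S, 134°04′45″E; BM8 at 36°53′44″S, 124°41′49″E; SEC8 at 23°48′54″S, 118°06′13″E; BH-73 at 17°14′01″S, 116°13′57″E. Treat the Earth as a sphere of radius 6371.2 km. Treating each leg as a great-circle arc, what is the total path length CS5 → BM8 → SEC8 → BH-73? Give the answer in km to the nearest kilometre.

4779 km

CS5: φ = -57.91806°, λ = +134.07917°
BM8: φ = -36.89556°, λ = +124.69694°
SEC8: φ = -23.81500°, λ = +118.10361°
BH-73: φ = -17.23361°, λ = +116.23250°
CS5→BM8: c = 0.382438 rad, d = 2436.59 km
BM8→SEC8: c = 0.248779 rad, d = 1585.02 km
SEC8→BH-73: c = 0.118863 rad, d = 757.30 km
Total = 2436.59 + 1585.02 + 757.30 = 4778.91 km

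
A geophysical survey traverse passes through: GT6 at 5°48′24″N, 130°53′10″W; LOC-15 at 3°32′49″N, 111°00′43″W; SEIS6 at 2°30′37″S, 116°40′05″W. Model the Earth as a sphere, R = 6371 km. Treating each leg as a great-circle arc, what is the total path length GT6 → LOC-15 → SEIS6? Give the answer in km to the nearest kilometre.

3138 km

GT6: φ = +5.80667°, λ = -130.88611°
LOC-15: φ = +3.54694°, λ = -111.01194°
SEIS6: φ = -2.51028°, λ = -116.66806°
GT6→LOC-15: c = 0.347923 rad, d = 2216.62 km
LOC-15→SEIS6: c = 0.144609 rad, d = 921.30 km
Total = 2216.62 + 921.30 = 3137.92 km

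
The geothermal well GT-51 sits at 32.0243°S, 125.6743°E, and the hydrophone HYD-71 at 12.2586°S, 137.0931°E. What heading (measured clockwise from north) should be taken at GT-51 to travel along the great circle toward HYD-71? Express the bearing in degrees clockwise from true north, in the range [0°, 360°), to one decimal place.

30.5°

Δλ = 11.4188°
y = sin Δλ · cos φ₂ = 0.193465
x = cos φ₁ sin φ₂ − sin φ₁ cos φ₂ cos Δλ = 0.327918
θ = atan2(y, x) = 30.5398° → 30.5398° (mod 360°)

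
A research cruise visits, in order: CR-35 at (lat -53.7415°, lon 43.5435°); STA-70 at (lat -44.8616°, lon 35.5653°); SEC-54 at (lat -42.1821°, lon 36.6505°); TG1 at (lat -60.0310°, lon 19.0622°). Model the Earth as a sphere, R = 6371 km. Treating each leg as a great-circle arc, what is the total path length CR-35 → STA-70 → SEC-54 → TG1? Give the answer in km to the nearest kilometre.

3771 km

CR-35→STA-70: c = 0.179369 rad, d = 1142.76 km
STA-70→SEC-54: c = 0.048740 rad, d = 310.52 km
SEC-54→TG1: c = 0.363765 rad, d = 2317.54 km
Total = 1142.76 + 310.52 + 2317.54 = 3770.82 km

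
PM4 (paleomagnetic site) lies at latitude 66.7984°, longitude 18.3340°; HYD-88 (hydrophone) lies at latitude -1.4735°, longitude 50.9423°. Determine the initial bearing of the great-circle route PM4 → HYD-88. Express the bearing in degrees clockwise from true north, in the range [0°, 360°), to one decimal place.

145.5°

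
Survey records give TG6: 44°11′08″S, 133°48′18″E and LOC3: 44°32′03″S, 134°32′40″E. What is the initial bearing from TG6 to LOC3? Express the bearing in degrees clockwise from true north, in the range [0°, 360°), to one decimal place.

123.7°

TG6: φ = -44.18556°, λ = +133.80500°
LOC3: φ = -44.53417°, λ = +134.54444°
Δλ = 0.7394°
y = sin Δλ · cos φ₂ = 0.009199
x = cos φ₁ sin φ₂ − sin φ₁ cos φ₂ cos Δλ = -0.006126
θ = atan2(y, x) = 123.6592° → 123.6592° (mod 360°)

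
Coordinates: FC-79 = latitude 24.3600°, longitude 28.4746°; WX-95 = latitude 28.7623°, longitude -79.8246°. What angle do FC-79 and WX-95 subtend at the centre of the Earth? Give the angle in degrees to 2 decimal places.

93.00°

Δφ = 4.4023°,  Δλ = -108.2992°
a = sin²(Δφ/2) + cos φ₁ cos φ₂ sin²(Δλ/2) = 0.526133
c = 2·arcsin(√a) = 1.623087 rad = 92.9960°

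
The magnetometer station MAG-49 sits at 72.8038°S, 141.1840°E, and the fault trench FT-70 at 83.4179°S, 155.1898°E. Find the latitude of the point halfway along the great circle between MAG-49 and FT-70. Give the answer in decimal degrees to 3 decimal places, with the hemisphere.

Bx = cos φ₂ cos Δλ = 0.111219,  By = cos φ₂ sin Δλ = 0.027742
φₘ = atan2(sin φ₁ + sin φ₂, √((cos φ₁ + Bx)² + By²)) = -78.18021°
λₘ = λ₁ + atan2(By, cos φ₁ + Bx) = 145.08467°

78.180°S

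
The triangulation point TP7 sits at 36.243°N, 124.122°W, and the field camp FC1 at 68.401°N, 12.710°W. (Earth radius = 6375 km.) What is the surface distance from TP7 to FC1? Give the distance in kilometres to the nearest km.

Δφ = 32.1580°,  Δλ = 111.4120°
a = sin²(Δφ/2) + cos φ₁ cos φ₂ sin²(Δλ/2) = 0.279343
c = 2·arcsin(√a) = 1.113734 rad = 63.8123°
d = R·c = 6375 × 1.113734 = 7100.1 km

7100 km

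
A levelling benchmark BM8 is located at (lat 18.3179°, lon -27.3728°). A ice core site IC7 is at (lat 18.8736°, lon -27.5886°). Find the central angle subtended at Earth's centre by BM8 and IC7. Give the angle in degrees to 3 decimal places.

0.592°

Δφ = 0.5557°,  Δλ = -0.2158°
a = sin²(Δφ/2) + cos φ₁ cos φ₂ sin²(Δλ/2) = 0.000027
c = 2·arcsin(√a) = 0.010335 rad = 0.5921°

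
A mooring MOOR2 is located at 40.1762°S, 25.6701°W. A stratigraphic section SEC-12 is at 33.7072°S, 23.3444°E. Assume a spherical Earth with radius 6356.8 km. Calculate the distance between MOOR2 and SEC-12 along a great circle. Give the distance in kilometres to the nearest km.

4350 km

Δφ = 6.4690°,  Δλ = 49.0145°
a = sin²(Δφ/2) + cos φ₁ cos φ₂ sin²(Δλ/2) = 0.112551
c = 2·arcsin(√a) = 0.684242 rad = 39.2042°
d = R·c = 6356.8 × 0.684242 = 4349.6 km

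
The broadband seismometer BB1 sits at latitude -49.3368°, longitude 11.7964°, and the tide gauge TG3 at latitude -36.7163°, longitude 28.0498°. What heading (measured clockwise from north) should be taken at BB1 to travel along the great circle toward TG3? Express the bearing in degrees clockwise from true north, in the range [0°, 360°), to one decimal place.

49.1°

Δλ = 16.2534°
y = sin Δλ · cos φ₂ = 0.224358
x = cos φ₁ sin φ₂ − sin φ₁ cos φ₂ cos Δλ = 0.194190
θ = atan2(y, x) = 49.1226° → 49.1226° (mod 360°)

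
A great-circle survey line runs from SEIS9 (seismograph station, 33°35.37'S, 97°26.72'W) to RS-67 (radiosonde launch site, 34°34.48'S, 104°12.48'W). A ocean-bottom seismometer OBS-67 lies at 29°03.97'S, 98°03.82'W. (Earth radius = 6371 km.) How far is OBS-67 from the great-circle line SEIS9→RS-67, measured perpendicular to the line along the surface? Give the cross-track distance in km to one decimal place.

504.4 km

SEIS9: φ = -33.58950°, λ = -97.44533°
RS-67: φ = -34.57467°, λ = -104.20800°
OBS-67: φ = -29.06617°, λ = -98.06367°
δ₁₃ = central angle SEIS9→OBS-67 = 0.079483 rad  (haversine)
θ₁₃ = bearing SEIS9→OBS-67 = 353.177°,  θ₁₂ = bearing SEIS9→RS-67 = 258.139°
dₓₜ = R·arcsin(sin δ₁₃ · sin(θ₁₃ − θ₁₂)) = 6371·arcsin(0.07940·sin(95.038°)) = 504.425 km
|dₓₜ| = 504.425 km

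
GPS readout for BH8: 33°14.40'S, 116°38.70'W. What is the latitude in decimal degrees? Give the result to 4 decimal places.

33° + 14.40′/60 = 33 + 0.24000 = 33.2400°

33.2400°S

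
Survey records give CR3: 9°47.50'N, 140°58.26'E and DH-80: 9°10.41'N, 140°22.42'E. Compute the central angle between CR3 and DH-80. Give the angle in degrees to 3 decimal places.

0.854°

CR3: φ = +9.79167°, λ = +140.97100°
DH-80: φ = +9.17350°, λ = +140.37367°
Δφ = -0.6182°,  Δλ = -0.5973°
a = sin²(Δφ/2) + cos φ₁ cos φ₂ sin²(Δλ/2) = 0.000056
c = 2·arcsin(√a) = 0.014904 rad = 0.8540°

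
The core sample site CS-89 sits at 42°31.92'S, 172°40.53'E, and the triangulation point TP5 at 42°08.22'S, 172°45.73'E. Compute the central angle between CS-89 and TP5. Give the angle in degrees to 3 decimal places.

CS-89: φ = -42.53200°, λ = +172.67550°
TP5: φ = -42.13700°, λ = +172.76217°
Δφ = 0.3950°,  Δλ = 0.0867°
a = sin²(Δφ/2) + cos φ₁ cos φ₂ sin²(Δλ/2) = 0.000012
c = 2·arcsin(√a) = 0.006984 rad = 0.4002°

0.400°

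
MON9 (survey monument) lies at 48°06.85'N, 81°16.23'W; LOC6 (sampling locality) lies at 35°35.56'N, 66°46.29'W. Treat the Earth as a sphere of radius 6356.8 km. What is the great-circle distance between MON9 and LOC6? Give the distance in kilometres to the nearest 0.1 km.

1828.3 km

MON9: φ = +48.11417°, λ = -81.27050°
LOC6: φ = +35.59267°, λ = -66.77150°
Δφ = -12.5215°,  Δλ = 14.4990°
a = sin²(Δφ/2) + cos φ₁ cos φ₂ sin²(Δλ/2) = 0.020538
c = 2·arcsin(√a) = 0.287612 rad = 16.4790°
d = R·c = 6356.8 × 0.287612 = 1828.3 km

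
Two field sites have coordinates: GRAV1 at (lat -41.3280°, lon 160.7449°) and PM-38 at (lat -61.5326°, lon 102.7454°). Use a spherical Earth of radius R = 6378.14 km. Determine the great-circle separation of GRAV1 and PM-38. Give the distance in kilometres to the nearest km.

Δφ = -20.2046°,  Δλ = -57.9995°
a = sin²(Δφ/2) + cos φ₁ cos φ₂ sin²(Δλ/2) = 0.114897
c = 2·arcsin(√a) = 0.691632 rad = 39.6276°
d = R·c = 6378.14 × 0.691632 = 4411.3 km

4411 km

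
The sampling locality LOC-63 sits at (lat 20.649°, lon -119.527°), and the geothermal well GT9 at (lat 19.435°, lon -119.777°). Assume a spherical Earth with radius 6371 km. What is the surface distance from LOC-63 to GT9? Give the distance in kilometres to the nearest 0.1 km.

137.5 km

Δφ = -1.2140°,  Δλ = -0.2500°
a = sin²(Δφ/2) + cos φ₁ cos φ₂ sin²(Δλ/2) = 0.000116
c = 2·arcsin(√a) = 0.021581 rad = 1.2365°
d = R·c = 6371 × 0.021581 = 137.5 km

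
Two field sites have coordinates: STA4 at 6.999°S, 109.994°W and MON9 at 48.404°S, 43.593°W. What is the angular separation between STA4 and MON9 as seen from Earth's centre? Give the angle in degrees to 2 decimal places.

69.21°

Δφ = -41.4050°,  Δλ = 66.4010°
a = sin²(Δφ/2) + cos φ₁ cos φ₂ sin²(Δλ/2) = 0.322542
c = 2·arcsin(√a) = 1.207971 rad = 69.2117°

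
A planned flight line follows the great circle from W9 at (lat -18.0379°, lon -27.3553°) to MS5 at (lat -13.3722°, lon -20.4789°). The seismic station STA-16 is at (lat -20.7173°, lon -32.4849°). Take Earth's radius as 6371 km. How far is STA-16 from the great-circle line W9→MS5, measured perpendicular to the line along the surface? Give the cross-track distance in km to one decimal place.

δ₁₃ = central angle W9→STA-16 = 0.096527 rad  (haversine)
θ₁₃ = bearing W9→STA-16 = 240.193°,  θ₁₂ = bearing W9→MS5 = 55.795°
dₓₜ = R·arcsin(sin δ₁₃ · sin(θ₁₃ − θ₁₂)) = 6371·arcsin(0.09638·sin(184.398°)) = -47.084 km
|dₓₜ| = 47.084 km

47.1 km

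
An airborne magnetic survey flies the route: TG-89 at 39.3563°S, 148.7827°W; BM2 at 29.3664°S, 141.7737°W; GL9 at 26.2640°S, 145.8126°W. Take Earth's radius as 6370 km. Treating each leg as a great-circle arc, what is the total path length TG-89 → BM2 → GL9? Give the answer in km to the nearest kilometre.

1808 km

TG-89→BM2: c = 0.201324 rad, d = 1282.44 km
BM2→GL9: c = 0.082565 rad, d = 525.94 km
Total = 1282.44 + 525.94 = 1808.38 km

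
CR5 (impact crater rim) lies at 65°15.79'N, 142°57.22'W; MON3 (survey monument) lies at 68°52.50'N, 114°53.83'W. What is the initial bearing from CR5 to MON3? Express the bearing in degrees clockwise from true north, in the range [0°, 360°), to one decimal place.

CR5: φ = +65.26317°, λ = -142.95367°
MON3: φ = +68.87500°, λ = -114.89717°
Δλ = 28.0565°
y = sin Δλ · cos φ₂ = 0.169513
x = cos φ₁ sin φ₂ − sin φ₁ cos φ₂ cos Δλ = 0.101463
θ = atan2(y, x) = 59.0970° → 59.0970° (mod 360°)

59.1°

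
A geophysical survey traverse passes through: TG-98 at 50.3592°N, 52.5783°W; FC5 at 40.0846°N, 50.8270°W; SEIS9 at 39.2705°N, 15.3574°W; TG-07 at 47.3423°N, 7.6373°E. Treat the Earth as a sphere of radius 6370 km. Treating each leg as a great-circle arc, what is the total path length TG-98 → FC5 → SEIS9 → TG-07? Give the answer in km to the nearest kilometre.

TG-98→FC5: c = 0.180599 rad, d = 1150.42 km
FC5→SEIS9: c = 0.473495 rad, d = 3016.16 km
SEIS9→TG-07: c = 0.322615 rad, d = 2055.06 km
Total = 1150.42 + 3016.16 + 2055.06 = 6221.64 km

6222 km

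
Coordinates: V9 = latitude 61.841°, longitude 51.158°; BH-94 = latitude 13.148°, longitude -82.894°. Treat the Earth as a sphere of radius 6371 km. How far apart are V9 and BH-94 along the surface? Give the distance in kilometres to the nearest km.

10767 km

Δφ = -48.6930°,  Δλ = -134.0520°
a = sin²(Δφ/2) + cos φ₁ cos φ₂ sin²(Δλ/2) = 0.559492
c = 2·arcsin(√a) = 1.690064 rad = 96.8335°
d = R·c = 6371 × 1.690064 = 10767.4 km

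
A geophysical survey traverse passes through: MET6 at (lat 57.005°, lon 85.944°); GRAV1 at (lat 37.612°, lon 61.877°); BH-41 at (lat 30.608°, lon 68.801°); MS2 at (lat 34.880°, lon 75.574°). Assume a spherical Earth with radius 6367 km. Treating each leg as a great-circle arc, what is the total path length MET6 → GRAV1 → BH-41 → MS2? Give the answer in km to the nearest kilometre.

4582 km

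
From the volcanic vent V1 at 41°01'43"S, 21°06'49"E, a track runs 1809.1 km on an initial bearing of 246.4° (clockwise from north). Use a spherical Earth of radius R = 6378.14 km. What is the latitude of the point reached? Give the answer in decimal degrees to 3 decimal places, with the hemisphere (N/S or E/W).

45.621°S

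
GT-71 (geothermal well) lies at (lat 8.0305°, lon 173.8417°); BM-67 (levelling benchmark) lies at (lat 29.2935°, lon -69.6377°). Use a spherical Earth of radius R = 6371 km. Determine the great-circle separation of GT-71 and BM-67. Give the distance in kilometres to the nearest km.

12064 km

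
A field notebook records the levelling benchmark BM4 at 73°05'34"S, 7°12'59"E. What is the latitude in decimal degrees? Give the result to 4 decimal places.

73° + 5′/60 + 34″/3600 = 73 + 0.08333 + 0.00944 = 73.0928°

73.0928°S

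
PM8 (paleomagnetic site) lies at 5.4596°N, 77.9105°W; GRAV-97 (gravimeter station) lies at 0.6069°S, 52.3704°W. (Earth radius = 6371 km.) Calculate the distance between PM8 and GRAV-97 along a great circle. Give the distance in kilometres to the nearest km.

2915 km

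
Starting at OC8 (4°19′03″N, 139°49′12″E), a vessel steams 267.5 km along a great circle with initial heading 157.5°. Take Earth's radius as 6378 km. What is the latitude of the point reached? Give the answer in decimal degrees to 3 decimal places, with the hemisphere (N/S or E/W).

OC8: φ = +4.31750°, λ = +139.82000°
δ = d/R = 267.5/6378 = 0.041941 rad
φ₂ = arcsin(sin φ₁ cos δ + cos φ₁ sin δ cos θ)
   = arcsin(0.07528·0.99912 + 0.99716·0.04193·-0.92388) = 2.09692°
λ₂ = λ₁ + atan2(sin θ sin δ cos φ₁, cos δ − sin φ₁ sin φ₂) = 140.73999°

2.097°N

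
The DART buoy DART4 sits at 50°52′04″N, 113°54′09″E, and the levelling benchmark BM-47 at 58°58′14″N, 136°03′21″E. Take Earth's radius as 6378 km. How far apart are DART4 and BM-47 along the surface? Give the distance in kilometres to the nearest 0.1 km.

1667.9 km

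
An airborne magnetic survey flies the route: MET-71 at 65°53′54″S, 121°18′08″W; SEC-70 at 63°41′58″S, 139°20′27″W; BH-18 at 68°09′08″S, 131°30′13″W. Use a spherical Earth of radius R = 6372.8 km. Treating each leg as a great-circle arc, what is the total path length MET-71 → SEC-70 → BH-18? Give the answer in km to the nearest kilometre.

MET-71: φ = -65.89833°, λ = -121.30222°
SEC-70: φ = -63.69944°, λ = -139.34083°
BH-18: φ = -68.15222°, λ = -131.50361°
MET-71→SEC-70: c = 0.138889 rad, d = 885.11 km
SEC-70→BH-18: c = 0.095519 rad, d = 608.72 km
Total = 885.11 + 608.72 = 1493.84 km

1494 km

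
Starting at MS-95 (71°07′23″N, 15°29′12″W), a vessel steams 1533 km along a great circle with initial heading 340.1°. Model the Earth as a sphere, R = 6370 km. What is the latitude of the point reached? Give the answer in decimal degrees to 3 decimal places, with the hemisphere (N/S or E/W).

MS-95: φ = +71.12306°, λ = -15.48667°
δ = d/R = 1533/6370 = 0.240659 rad
φ₂ = arcsin(sin φ₁ cos δ + cos φ₁ sin δ cos θ)
   = arcsin(0.94622·0.97118 + 0.32354·0.23834·0.94029) = 82.50438°
λ₂ = λ₁ + atan2(sin θ sin δ cos φ₁, cos δ − sin φ₁ sin φ₂) = -53.94168°

82.504°N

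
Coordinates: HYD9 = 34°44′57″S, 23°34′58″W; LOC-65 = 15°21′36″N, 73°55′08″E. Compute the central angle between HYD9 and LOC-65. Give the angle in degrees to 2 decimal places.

104.74°

HYD9: φ = -34.74917°, λ = -23.58278°
LOC-65: φ = +15.36000°, λ = +73.91889°
Δφ = 50.1092°,  Δλ = 97.5017°
a = sin²(Δφ/2) + cos φ₁ cos φ₂ sin²(Δλ/2) = 0.627209
c = 2·arcsin(√a) = 1.828043 rad = 104.7392°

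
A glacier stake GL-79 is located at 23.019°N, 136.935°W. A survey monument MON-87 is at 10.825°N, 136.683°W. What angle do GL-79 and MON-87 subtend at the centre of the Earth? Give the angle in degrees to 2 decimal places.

12.20°

Δφ = -12.1940°,  Δλ = 0.2520°
a = sin²(Δφ/2) + cos φ₁ cos φ₂ sin²(Δλ/2) = 0.011285
c = 2·arcsin(√a) = 0.212867 rad = 12.1964°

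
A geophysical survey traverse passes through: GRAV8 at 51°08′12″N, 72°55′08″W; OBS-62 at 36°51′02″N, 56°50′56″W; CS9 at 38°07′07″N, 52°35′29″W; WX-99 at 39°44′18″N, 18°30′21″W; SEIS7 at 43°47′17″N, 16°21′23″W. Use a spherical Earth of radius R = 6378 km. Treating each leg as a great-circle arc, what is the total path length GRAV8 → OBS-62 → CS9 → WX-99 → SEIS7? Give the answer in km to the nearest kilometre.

GRAV8: φ = +51.13667°, λ = -72.91889°
OBS-62: φ = +36.85056°, λ = -56.84889°
CS9: φ = +38.11861°, λ = -52.59139°
WX-99: φ = +39.73833°, λ = -18.50583°
SEIS7: φ = +43.78806°, λ = -16.35639°
GRAV8→OBS-62: c = 0.319299 rad, d = 2036.49 km
OBS-62→CS9: c = 0.062973 rad, d = 401.64 km
CS9→WX-99: c = 0.460869 rad, d = 2939.42 km
WX-99→SEIS7: c = 0.076011 rad, d = 484.80 km
Total = 2036.49 + 401.64 + 2939.42 + 484.80 = 5862.35 km

5862 km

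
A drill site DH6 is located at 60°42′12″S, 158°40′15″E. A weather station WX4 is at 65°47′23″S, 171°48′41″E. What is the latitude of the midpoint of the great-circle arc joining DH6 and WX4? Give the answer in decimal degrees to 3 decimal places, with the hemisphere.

DH6: φ = -60.70333°, λ = +158.67083°
WX4: φ = -65.78972°, λ = +171.81139°
Bx = cos φ₂ cos Δλ = 0.399349,  By = cos φ₂ sin Δλ = 0.093229
φₘ = atan2(sin φ₁ + sin φ₂, √((cos φ₁ + Bx)² + By²)) = -63.39681°
λₘ = λ₁ + atan2(By, cos φ₁ + Bx) = 164.65969°

63.397°S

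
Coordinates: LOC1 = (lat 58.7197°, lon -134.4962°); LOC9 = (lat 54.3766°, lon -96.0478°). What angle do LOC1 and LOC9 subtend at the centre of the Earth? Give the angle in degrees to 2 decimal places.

Δφ = -4.3431°,  Δλ = 38.4484°
a = sin²(Δφ/2) + cos φ₁ cos φ₂ sin²(Δλ/2) = 0.034223
c = 2·arcsin(√a) = 0.372135 rad = 21.3218°

21.32°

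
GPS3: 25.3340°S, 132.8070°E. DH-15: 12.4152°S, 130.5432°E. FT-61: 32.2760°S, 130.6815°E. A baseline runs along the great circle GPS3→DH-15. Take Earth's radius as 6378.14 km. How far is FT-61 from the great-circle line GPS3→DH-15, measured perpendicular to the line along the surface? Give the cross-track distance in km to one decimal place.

328.8 km

δ₁₃ = central angle GPS3→FT-61 = 0.125436 rad  (haversine)
θ₁₃ = bearing GPS3→FT-61 = 194.516°,  θ₁₂ = bearing GPS3→DH-15 = 350.196°
dₓₜ = R·arcsin(sin δ₁₃ · sin(θ₁₃ − θ₁₂)) = 6378.14·arcsin(0.12511·sin(-155.680°)) = -328.765 km
|dₓₜ| = 328.765 km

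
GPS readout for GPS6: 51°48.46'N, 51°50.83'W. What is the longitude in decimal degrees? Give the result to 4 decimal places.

51° + 50.83′/60 = 51 + 0.84717 = 51.8472°

51.8472°W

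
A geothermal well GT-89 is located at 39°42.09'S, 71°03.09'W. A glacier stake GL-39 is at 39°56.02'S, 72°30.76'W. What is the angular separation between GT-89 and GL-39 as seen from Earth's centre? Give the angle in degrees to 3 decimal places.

1.146°

GT-89: φ = -39.70150°, λ = -71.05150°
GL-39: φ = -39.93367°, λ = -72.51267°
Δφ = -0.2322°,  Δλ = -1.4612°
a = sin²(Δφ/2) + cos φ₁ cos φ₂ sin²(Δλ/2) = 0.000100
c = 2·arcsin(√a) = 0.020002 rad = 1.1461°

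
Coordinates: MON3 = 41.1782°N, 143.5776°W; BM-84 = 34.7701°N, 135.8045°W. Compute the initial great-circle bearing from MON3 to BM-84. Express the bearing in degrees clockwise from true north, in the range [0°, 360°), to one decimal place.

133.8°

Δλ = 7.7731°
y = sin Δλ · cos φ₂ = 0.111101
x = cos φ₁ sin φ₂ − sin φ₁ cos φ₂ cos Δλ = -0.106640
θ = atan2(y, x) = 133.8263° → 133.8263° (mod 360°)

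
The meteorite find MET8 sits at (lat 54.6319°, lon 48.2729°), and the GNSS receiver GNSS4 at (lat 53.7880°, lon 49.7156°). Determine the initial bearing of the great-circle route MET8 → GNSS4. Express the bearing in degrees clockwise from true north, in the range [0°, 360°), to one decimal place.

134.4°

Δλ = 1.4427°
y = sin Δλ · cos φ₂ = 0.014874
x = cos φ₁ sin φ₂ − sin φ₁ cos φ₂ cos Δλ = -0.014576
θ = atan2(y, x) = 134.4193° → 134.4193° (mod 360°)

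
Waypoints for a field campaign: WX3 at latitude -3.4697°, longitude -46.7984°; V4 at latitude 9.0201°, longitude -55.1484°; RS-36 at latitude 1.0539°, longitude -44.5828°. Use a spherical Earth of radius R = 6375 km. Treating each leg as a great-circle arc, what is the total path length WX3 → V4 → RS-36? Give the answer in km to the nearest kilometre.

WX3→V4: c = 0.261960 rad, d = 1669.99 km
V4→RS-36: c = 0.230256 rad, d = 1467.88 km
Total = 1669.99 + 1467.88 = 3137.87 km

3138 km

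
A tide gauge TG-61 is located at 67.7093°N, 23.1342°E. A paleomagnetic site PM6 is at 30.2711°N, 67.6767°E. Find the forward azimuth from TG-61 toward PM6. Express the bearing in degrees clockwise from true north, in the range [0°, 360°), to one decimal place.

122.0°

Δλ = 44.5425°
y = sin Δλ · cos φ₂ = 0.605797
x = cos φ₁ sin φ₂ − sin φ₁ cos φ₂ cos Δλ = -0.378345
θ = atan2(y, x) = 121.9865° → 121.9865° (mod 360°)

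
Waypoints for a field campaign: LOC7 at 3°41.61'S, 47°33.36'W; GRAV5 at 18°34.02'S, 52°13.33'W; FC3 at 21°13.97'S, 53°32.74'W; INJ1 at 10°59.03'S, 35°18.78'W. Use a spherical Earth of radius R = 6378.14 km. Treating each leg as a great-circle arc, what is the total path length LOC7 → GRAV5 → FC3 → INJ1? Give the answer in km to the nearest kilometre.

LOC7: φ = -3.69350°, λ = -47.55600°
GRAV5: φ = -18.56700°, λ = -52.22217°
FC3: φ = -21.23283°, λ = -53.54567°
INJ1: φ = -10.98383°, λ = -35.31300°
LOC7→GRAV5: c = 0.271538 rad, d = 1731.91 km
GRAV5→FC3: c = 0.051346 rad, d = 327.49 km
FC3→INJ1: c = 0.353684 rad, d = 2255.85 km
Total = 1731.91 + 327.49 + 2255.85 = 4315.25 km

4315 km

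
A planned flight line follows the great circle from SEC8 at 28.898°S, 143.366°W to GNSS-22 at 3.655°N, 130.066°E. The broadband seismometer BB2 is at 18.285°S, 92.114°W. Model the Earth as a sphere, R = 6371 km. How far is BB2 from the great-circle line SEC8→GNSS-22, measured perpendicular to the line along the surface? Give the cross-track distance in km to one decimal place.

479.5 km

δ₁₃ = central angle SEC8→BB2 = 0.834012 rad  (haversine)
θ₁₃ = bearing SEC8→BB2 = 89.032°,  θ₁₂ = bearing SEC8→GNSS-22 = 274.859°
dₓₜ = R·arcsin(sin δ₁₃ · sin(θ₁₃ − θ₁₂)) = 6371·arcsin(0.74063·sin(-185.827°)) = 479.517 km
|dₓₜ| = 479.517 km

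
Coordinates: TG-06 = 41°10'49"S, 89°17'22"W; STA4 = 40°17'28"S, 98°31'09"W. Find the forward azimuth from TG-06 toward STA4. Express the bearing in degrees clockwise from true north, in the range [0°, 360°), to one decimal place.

TG-06: φ = -41.18028°, λ = -89.28944°
STA4: φ = -40.29111°, λ = -98.51917°
Δλ = -9.2297°
y = sin Δλ · cos φ₂ = -0.122343
x = cos φ₁ sin φ₂ − sin φ₁ cos φ₂ cos Δλ = 0.009016
θ = atan2(y, x) = -85.7852° → 274.2148° (mod 360°)

274.2°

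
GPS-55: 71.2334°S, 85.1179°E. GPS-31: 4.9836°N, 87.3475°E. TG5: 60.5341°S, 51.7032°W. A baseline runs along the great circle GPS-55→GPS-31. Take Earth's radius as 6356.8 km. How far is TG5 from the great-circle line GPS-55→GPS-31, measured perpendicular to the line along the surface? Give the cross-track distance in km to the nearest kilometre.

δ₁₃ = central angle GPS-55→TG5 = 0.782772 rad  (haversine)
θ₁₃ = bearing GPS-55→TG5 = 208.508°,  θ₁₂ = bearing GPS-55→GPS-31 = 2.287°
dₓₜ = R·arcsin(sin δ₁₃ · sin(θ₁₃ − θ₁₂)) = 6356.8·arcsin(0.70525·sin(206.221°)) = -2014.337 km
|dₓₜ| = 2014.337 km

2014 km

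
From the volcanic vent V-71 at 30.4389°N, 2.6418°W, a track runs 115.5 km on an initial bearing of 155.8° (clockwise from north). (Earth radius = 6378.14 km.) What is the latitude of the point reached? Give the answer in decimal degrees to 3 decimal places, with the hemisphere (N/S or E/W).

δ = d/R = 115.5/6378.14 = 0.018109 rad
φ₂ = arcsin(sin φ₁ cos δ + cos φ₁ sin δ cos θ)
   = arcsin(0.50662·0.99984 + 0.86217·0.01811·-0.91212) = 29.49162°
λ₂ = λ₁ + atan2(sin θ sin δ cos φ₁, cos δ − sin φ₁ sin φ₂) = -2.15319°

29.492°N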